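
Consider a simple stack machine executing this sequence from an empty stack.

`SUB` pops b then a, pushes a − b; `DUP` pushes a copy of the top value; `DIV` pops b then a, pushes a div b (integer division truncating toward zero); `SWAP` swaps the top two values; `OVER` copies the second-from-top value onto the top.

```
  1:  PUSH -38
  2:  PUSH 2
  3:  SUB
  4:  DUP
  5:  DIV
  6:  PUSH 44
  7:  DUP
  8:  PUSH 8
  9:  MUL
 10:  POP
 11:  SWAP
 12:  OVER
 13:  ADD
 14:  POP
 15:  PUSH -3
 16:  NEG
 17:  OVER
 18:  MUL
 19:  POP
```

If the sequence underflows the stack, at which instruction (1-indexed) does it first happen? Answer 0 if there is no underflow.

PUSH -38 : -38
PUSH 2   : -38 2
SUB      : -40
DUP      : -40 -40
DIV      : 1
PUSH 44  : 1 44
DUP      : 1 44 44
PUSH 8   : 1 44 44 8
MUL      : 1 44 352
POP      : 1 44
SWAP     : 44 1
OVER     : 44 1 44
ADD      : 44 45
POP      : 44
PUSH -3  : 44 -3
NEG      : 44 3
OVER     : 44 3 44
MUL      : 44 132
POP      : 44

0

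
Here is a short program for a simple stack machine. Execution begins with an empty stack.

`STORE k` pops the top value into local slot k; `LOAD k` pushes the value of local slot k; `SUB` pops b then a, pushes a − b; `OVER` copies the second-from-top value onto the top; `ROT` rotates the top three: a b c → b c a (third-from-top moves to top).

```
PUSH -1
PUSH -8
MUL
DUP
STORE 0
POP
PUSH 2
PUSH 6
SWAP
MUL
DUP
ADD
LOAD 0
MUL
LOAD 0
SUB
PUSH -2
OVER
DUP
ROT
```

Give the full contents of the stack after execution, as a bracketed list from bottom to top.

[184, 184, 184, -2]

PUSH -1  [-1]
PUSH -8  [-1, -8]
MUL      [8]
DUP      [8, 8]
STORE 0  [8]
POP      []
PUSH 2   [2]
PUSH 6   [2, 6]
SWAP     [6, 2]
MUL      [12]
DUP      [12, 12]
ADD      [24]
LOAD 0   [24, 8]
MUL      [192]
LOAD 0   [192, 8]
SUB      [184]
PUSH -2  [184, -2]
OVER     [184, -2, 184]
DUP      [184, -2, 184, 184]
ROT      [184, 184, 184, -2]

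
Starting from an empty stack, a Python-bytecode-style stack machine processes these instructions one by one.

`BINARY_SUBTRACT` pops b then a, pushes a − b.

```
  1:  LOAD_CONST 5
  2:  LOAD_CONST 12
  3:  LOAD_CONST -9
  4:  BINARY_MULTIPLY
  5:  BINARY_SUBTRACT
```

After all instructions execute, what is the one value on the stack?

LOAD_CONST 5     [5]
LOAD_CONST 12    [5, 12]
LOAD_CONST -9    [5, 12, -9]
BINARY_MULTIPLY  [5, -108]
BINARY_SUBTRACT  [113]

113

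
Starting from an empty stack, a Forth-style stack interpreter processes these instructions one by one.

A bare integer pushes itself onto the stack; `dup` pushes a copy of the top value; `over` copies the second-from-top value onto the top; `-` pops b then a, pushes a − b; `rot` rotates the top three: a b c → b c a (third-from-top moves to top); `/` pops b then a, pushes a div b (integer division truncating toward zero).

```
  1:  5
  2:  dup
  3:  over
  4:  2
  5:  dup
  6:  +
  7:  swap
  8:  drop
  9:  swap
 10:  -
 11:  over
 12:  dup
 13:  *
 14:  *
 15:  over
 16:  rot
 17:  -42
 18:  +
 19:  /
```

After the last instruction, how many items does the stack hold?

5    → 5
dup  → 5 5
over → 5 5 5
2    → 5 5 5 2
dup  → 5 5 5 2 2
+    → 5 5 5 4
swap → 5 5 4 5
drop → 5 5 4
swap → 5 4 5
-    → 5 -1
over → 5 -1 5
dup  → 5 -1 5 5
*    → 5 -1 25
*    → 5 -25
over → 5 -25 5
rot  → -25 5 5
-42  → -25 5 5 -42
+    → -25 5 -37
/    → -25 0

2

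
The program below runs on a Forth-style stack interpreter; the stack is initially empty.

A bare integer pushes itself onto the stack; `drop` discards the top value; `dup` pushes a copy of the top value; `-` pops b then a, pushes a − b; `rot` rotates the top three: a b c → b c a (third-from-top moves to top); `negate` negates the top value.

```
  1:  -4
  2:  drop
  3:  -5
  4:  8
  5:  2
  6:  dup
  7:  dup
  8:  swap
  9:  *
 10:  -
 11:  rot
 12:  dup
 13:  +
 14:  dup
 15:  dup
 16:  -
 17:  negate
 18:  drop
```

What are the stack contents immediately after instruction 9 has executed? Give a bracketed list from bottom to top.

[-5, 8, 2, 4]

-4   : [-4]
drop : []
-5   : [-5]
8    : [-5, 8]
2    : [-5, 8, 2]
dup  : [-5, 8, 2, 2]
dup  : [-5, 8, 2, 2, 2]
swap : [-5, 8, 2, 2, 2]
*    : [-5, 8, 2, 4]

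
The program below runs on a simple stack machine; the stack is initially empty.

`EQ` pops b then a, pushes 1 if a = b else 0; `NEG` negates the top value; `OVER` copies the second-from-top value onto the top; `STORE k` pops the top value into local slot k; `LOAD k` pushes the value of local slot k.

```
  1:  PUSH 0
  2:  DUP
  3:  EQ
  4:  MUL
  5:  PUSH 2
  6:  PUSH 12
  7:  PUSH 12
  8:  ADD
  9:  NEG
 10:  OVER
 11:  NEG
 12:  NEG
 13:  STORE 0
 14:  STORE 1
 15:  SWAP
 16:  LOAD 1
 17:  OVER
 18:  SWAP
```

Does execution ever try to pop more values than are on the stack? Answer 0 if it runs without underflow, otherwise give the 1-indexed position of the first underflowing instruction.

PUSH 0  [0]
DUP     [0, 0]
EQ      [1]
MUL  — needs 2 operands, stack has 1 → underflow

4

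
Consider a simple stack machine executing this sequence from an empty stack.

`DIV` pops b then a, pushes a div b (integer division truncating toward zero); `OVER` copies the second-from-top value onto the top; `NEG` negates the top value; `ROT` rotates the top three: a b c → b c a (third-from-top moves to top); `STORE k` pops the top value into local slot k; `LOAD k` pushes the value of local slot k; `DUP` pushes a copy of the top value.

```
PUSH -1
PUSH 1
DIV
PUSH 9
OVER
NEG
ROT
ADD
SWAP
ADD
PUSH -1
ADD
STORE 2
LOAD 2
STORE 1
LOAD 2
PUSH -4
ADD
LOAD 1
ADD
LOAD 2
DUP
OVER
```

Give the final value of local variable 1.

8

PUSH -1 → [-1]
PUSH 1  → [-1, 1]
DIV     → [-1]
PUSH 9  → [-1, 9]
OVER    → [-1, 9, -1]
NEG     → [-1, 9, 1]
ROT     → [9, 1, -1]
ADD     → [9, 0]
SWAP    → [0, 9]
ADD     → [9]
PUSH -1 → [9, -1]
ADD     → [8]
STORE 2 → []
LOAD 2  → [8]
STORE 1 → []
LOAD 2  → [8]
PUSH -4 → [8, -4]
ADD     → [4]
LOAD 1  → [4, 8]
ADD     → [12]
LOAD 2  → [12, 8]
DUP     → [12, 8, 8]
OVER    → [12, 8, 8, 8]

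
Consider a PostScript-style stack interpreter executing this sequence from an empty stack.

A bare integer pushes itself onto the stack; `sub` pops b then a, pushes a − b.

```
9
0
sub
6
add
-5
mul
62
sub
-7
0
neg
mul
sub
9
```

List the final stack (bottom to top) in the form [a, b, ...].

[-137, 9]

9    9
0    9 0
sub  9
6    9 6
add  15
-5   15 -5
mul  -75
62   -75 62
sub  -137
-7   -137 -7
0    -137 -7 0
neg  -137 -7 0
mul  -137 0
sub  -137
9    -137 9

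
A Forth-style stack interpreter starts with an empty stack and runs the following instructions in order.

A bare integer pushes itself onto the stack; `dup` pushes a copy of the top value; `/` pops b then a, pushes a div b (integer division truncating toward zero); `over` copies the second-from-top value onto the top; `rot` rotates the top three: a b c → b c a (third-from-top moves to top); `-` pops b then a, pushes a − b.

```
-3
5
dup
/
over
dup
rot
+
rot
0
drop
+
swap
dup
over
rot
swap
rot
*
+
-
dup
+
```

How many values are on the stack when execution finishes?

1

-3   -> -3
5    -> -3 5
dup  -> -3 5 5
/    -> -3 1
over -> -3 1 -3
dup  -> -3 1 -3 -3
rot  -> -3 -3 -3 1
+    -> -3 -3 -2
rot  -> -3 -2 -3
0    -> -3 -2 -3 0
drop -> -3 -2 -3
+    -> -3 -5
swap -> -5 -3
dup  -> -5 -3 -3
over -> -5 -3 -3 -3
rot  -> -5 -3 -3 -3
swap -> -5 -3 -3 -3
rot  -> -5 -3 -3 -3
*    -> -5 -3 9
+    -> -5 6
-    -> -11
dup  -> -11 -11
+    -> -22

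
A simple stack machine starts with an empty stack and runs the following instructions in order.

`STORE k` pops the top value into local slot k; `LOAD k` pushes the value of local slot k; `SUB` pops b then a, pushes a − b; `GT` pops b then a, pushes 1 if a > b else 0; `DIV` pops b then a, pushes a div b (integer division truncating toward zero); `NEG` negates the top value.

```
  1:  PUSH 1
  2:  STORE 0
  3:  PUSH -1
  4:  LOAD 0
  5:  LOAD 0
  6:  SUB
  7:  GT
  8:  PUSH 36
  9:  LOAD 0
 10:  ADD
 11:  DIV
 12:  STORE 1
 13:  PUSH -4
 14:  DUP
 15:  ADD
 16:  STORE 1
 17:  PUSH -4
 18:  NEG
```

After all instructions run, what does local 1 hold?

-8

PUSH 1  -> [1]
STORE 0 -> []
PUSH -1 -> [-1]
LOAD 0  -> [-1, 1]
LOAD 0  -> [-1, 1, 1]
SUB     -> [-1, 0]
GT      -> [0]
PUSH 36 -> [0, 36]
LOAD 0  -> [0, 36, 1]
ADD     -> [0, 37]
DIV     -> [0]
STORE 1 -> []
PUSH -4 -> [-4]
DUP     -> [-4, -4]
ADD     -> [-8]
STORE 1 -> []
PUSH -4 -> [-4]
NEG     -> [4]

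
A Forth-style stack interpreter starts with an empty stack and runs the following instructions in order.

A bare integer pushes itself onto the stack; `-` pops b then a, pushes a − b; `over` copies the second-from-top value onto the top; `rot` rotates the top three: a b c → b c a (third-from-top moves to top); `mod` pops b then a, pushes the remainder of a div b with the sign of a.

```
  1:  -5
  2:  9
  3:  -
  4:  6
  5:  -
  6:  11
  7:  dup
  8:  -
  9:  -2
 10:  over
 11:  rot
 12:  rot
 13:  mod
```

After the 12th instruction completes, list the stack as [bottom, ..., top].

[-20, 0, 0, -2]

-5   -> [-5]
9    -> [-5, 9]
-    -> [-14]
6    -> [-14, 6]
-    -> [-20]
11   -> [-20, 11]
dup  -> [-20, 11, 11]
-    -> [-20, 0]
-2   -> [-20, 0, -2]
over -> [-20, 0, -2, 0]
rot  -> [-20, -2, 0, 0]
rot  -> [-20, 0, 0, -2]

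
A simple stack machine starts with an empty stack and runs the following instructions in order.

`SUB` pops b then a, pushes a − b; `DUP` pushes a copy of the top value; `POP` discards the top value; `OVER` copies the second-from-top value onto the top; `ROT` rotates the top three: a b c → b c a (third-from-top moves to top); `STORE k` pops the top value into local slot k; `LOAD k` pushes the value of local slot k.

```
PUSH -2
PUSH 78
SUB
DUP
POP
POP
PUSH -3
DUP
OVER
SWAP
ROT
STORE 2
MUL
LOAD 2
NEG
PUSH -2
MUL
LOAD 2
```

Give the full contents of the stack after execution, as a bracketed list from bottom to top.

PUSH -2 → -2
PUSH 78 → -2 78
SUB     → -80
DUP     → -80 -80
POP     → -80
POP     → (empty)
PUSH -3 → -3
DUP     → -3 -3
OVER    → -3 -3 -3
SWAP    → -3 -3 -3
ROT     → -3 -3 -3
STORE 2 → -3 -3
MUL     → 9
LOAD 2  → 9 -3
NEG     → 9 3
PUSH -2 → 9 3 -2
MUL     → 9 -6
LOAD 2  → 9 -6 -3

[9, -6, -3]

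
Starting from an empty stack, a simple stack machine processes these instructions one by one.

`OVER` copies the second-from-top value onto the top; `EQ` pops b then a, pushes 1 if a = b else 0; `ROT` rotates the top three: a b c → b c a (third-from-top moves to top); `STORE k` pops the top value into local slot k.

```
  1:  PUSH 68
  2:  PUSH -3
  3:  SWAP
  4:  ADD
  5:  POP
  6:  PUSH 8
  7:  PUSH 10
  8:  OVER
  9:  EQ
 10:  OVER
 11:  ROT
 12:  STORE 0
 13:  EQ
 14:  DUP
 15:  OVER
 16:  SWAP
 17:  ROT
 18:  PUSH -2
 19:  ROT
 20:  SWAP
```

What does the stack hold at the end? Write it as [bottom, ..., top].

PUSH 68 : [68]
PUSH -3 : [68, -3]
SWAP    : [-3, 68]
ADD     : [65]
POP     : []
PUSH 8  : [8]
PUSH 10 : [8, 10]
OVER    : [8, 10, 8]
EQ      : [8, 0]
OVER    : [8, 0, 8]
ROT     : [0, 8, 8]
STORE 0 : [0, 8]
EQ      : [0]
DUP     : [0, 0]
OVER    : [0, 0, 0]
SWAP    : [0, 0, 0]
ROT     : [0, 0, 0]
PUSH -2 : [0, 0, 0, -2]
ROT     : [0, 0, -2, 0]
SWAP    : [0, 0, 0, -2]

[0, 0, 0, -2]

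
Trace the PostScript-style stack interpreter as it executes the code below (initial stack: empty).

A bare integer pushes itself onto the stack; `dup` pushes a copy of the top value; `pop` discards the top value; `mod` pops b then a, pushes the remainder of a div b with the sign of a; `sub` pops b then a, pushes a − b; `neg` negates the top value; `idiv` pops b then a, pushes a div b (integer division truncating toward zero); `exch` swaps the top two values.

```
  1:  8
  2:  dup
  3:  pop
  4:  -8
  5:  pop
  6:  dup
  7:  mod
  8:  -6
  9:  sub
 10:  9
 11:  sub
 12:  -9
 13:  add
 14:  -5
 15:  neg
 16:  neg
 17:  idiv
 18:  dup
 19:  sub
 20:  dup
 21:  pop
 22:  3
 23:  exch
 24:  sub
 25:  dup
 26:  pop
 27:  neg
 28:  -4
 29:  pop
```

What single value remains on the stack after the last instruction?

-3

8    : 8
dup  : 8 8
pop  : 8
-8   : 8 -8
pop  : 8
dup  : 8 8
mod  : 0
-6   : 0 -6
sub  : 6
9    : 6 9
sub  : -3
-9   : -3 -9
add  : -12
-5   : -12 -5
neg  : -12 5
neg  : -12 -5
idiv : 2
dup  : 2 2
sub  : 0
dup  : 0 0
pop  : 0
3    : 0 3
exch : 3 0
sub  : 3
dup  : 3 3
pop  : 3
neg  : -3
-4   : -3 -4
pop  : -3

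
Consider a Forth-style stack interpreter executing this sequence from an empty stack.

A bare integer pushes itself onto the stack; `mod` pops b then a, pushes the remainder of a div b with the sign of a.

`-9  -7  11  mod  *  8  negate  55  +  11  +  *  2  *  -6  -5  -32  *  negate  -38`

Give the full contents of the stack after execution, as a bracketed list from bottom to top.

[7308, -6, -160, -38]

-9     -> [-9]
-7     -> [-9, -7]
11     -> [-9, -7, 11]
mod    -> [-9, -7]
*      -> [63]
8      -> [63, 8]
negate -> [63, -8]
55     -> [63, -8, 55]
+      -> [63, 47]
11     -> [63, 47, 11]
+      -> [63, 58]
*      -> [3654]
2      -> [3654, 2]
*      -> [7308]
-6     -> [7308, -6]
-5     -> [7308, -6, -5]
-32    -> [7308, -6, -5, -32]
*      -> [7308, -6, 160]
negate -> [7308, -6, -160]
-38    -> [7308, -6, -160, -38]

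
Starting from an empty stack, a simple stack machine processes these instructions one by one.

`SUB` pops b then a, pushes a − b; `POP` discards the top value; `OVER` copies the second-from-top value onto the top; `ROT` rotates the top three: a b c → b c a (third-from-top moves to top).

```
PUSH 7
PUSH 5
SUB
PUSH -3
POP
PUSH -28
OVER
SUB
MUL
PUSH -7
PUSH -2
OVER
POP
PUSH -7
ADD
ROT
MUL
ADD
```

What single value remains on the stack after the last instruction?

533

PUSH 7   → [7]
PUSH 5   → [7, 5]
SUB      → [2]
PUSH -3  → [2, -3]
POP      → [2]
PUSH -28 → [2, -28]
OVER     → [2, -28, 2]
SUB      → [2, -30]
MUL      → [-60]
PUSH -7  → [-60, -7]
PUSH -2  → [-60, -7, -2]
OVER     → [-60, -7, -2, -7]
POP      → [-60, -7, -2]
PUSH -7  → [-60, -7, -2, -7]
ADD      → [-60, -7, -9]
ROT      → [-7, -9, -60]
MUL      → [-7, 540]
ADD      → [533]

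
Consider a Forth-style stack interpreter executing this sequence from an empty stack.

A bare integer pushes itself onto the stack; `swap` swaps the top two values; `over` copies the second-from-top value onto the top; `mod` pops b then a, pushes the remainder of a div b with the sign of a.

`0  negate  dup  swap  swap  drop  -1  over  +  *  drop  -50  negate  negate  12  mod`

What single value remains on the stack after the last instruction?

0       0
negate  0
dup     0 0
swap    0 0
swap    0 0
drop    0
-1      0 -1
over    0 -1 0
+       0 -1
*       0
drop    (empty)
-50     -50
negate  50
negate  -50
12      -50 12
mod     -2

-2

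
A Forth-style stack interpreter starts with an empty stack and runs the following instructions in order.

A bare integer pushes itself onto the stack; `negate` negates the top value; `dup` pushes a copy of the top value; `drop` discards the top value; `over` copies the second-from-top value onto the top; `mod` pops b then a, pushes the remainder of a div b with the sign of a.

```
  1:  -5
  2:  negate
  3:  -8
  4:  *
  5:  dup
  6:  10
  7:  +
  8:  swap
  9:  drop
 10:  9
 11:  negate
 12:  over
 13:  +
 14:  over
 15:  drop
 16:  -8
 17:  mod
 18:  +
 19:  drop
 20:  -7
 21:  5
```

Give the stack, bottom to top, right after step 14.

-5     → [-5]
negate → [5]
-8     → [5, -8]
*      → [-40]
dup    → [-40, -40]
10     → [-40, -40, 10]
+      → [-40, -30]
swap   → [-30, -40]
drop   → [-30]
9      → [-30, 9]
negate → [-30, -9]
over   → [-30, -9, -30]
+      → [-30, -39]
over   → [-30, -39, -30]

[-30, -39, -30]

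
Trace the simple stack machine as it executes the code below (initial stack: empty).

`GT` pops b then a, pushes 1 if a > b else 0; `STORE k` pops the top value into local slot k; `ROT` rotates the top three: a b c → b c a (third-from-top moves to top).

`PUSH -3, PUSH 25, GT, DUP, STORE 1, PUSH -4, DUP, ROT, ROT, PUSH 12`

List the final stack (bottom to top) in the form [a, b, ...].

[-4, 0, -4, 12]

PUSH -3  [-3]
PUSH 25  [-3, 25]
GT       [0]
DUP      [0, 0]
STORE 1  [0]
PUSH -4  [0, -4]
DUP      [0, -4, -4]
ROT      [-4, -4, 0]
ROT      [-4, 0, -4]
PUSH 12  [-4, 0, -4, 12]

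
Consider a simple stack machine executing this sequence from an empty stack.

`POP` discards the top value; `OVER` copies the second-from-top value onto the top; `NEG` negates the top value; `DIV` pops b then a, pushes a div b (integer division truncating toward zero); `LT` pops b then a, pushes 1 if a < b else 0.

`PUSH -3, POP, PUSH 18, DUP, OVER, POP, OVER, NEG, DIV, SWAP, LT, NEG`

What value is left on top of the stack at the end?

PUSH -3 → -3
POP     → (empty)
PUSH 18 → 18
DUP     → 18 18
OVER    → 18 18 18
POP     → 18 18
OVER    → 18 18 18
NEG     → 18 18 -18
DIV     → 18 -1
SWAP    → -1 18
LT      → 1
NEG     → -1

-1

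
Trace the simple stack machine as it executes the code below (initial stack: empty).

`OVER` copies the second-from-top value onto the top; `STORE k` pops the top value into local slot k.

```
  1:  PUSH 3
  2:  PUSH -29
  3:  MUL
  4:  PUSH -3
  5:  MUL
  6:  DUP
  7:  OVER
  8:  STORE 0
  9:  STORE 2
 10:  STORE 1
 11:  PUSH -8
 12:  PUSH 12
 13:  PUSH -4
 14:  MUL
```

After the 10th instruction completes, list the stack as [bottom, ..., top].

[]

PUSH 3   → [3]
PUSH -29 → [3, -29]
MUL      → [-87]
PUSH -3  → [-87, -3]
MUL      → [261]
DUP      → [261, 261]
OVER     → [261, 261, 261]
STORE 0  → [261, 261]
STORE 2  → [261]
STORE 1  → []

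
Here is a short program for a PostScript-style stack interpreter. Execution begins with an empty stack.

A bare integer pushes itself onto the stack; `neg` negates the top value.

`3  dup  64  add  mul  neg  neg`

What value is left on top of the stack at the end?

3   : 3
dup : 3 3
64  : 3 3 64
add : 3 67
mul : 201
neg : -201
neg : 201

201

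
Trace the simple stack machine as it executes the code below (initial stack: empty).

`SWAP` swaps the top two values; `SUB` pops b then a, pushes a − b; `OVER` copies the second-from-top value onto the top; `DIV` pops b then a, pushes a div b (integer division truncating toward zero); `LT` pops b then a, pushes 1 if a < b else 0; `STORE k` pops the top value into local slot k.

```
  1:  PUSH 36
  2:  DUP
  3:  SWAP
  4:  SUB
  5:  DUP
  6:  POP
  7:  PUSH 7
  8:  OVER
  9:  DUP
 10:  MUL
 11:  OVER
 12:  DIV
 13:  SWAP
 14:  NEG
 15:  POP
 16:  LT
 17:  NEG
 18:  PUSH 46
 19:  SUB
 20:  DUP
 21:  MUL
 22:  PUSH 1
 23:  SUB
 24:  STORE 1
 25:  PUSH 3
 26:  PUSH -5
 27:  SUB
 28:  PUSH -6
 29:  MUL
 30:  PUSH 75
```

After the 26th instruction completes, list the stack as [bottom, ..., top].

[3, -5]

PUSH 36 → [36]
DUP     → [36, 36]
SWAP    → [36, 36]
SUB     → [0]
DUP     → [0, 0]
POP     → [0]
PUSH 7  → [0, 7]
OVER    → [0, 7, 0]
DUP     → [0, 7, 0, 0]
MUL     → [0, 7, 0]
OVER    → [0, 7, 0, 7]
DIV     → [0, 7, 0]
SWAP    → [0, 0, 7]
NEG     → [0, 0, -7]
POP     → [0, 0]
LT      → [0]
NEG     → [0]
PUSH 46 → [0, 46]
SUB     → [-46]
DUP     → [-46, -46]
MUL     → [2116]
PUSH 1  → [2116, 1]
SUB     → [2115]
STORE 1 → []
PUSH 3  → [3]
PUSH -5 → [3, -5]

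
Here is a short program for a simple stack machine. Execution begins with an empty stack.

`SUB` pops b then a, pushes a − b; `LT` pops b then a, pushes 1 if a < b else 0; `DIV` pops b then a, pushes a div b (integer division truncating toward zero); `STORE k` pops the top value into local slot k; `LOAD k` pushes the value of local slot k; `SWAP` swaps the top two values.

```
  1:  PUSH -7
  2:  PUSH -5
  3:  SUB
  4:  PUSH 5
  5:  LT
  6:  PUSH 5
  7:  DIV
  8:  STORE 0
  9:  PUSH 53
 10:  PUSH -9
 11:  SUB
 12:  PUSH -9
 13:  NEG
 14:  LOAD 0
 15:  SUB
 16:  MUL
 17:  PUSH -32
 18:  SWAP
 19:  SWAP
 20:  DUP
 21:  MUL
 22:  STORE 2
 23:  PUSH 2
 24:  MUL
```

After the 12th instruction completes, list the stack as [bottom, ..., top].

[62, -9]

PUSH -7 : -7
PUSH -5 : -7 -5
SUB     : -2
PUSH 5  : -2 5
LT      : 1
PUSH 5  : 1 5
DIV     : 0
STORE 0 : (empty)
PUSH 53 : 53
PUSH -9 : 53 -9
SUB     : 62
PUSH -9 : 62 -9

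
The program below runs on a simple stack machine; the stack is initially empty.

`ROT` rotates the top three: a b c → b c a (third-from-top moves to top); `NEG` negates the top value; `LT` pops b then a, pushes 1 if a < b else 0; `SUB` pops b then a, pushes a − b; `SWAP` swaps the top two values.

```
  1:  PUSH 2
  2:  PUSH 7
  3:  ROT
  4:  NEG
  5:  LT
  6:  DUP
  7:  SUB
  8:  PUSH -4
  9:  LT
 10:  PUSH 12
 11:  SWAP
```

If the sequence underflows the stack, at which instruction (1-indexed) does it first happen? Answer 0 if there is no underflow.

3

PUSH 2 : 2
PUSH 7 : 2 7
ROT  — needs 3 operands, stack has 2 → underflow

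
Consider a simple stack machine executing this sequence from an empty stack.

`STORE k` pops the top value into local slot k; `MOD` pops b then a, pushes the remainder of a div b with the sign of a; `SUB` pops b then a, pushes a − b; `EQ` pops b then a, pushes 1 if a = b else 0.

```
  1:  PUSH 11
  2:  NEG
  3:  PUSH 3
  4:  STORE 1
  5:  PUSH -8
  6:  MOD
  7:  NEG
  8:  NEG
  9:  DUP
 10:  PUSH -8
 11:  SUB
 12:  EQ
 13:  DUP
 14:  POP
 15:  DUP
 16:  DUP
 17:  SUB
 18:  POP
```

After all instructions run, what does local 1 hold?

3

PUSH 11 : [11]
NEG     : [-11]
PUSH 3  : [-11, 3]
STORE 1 : [-11]
PUSH -8 : [-11, -8]
MOD     : [-3]
NEG     : [3]
NEG     : [-3]
DUP     : [-3, -3]
PUSH -8 : [-3, -3, -8]
SUB     : [-3, 5]
EQ      : [0]
DUP     : [0, 0]
POP     : [0]
DUP     : [0, 0]
DUP     : [0, 0, 0]
SUB     : [0, 0]
POP     : [0]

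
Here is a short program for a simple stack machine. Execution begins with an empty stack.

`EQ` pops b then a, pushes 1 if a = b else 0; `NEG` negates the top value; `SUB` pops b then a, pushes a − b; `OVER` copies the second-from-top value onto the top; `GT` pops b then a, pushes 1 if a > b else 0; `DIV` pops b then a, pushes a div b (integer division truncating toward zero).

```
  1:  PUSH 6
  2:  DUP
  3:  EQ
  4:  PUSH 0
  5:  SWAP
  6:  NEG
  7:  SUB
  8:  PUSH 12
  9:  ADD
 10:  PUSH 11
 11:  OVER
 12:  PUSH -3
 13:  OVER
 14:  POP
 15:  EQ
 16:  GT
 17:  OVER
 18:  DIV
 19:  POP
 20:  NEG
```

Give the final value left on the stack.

PUSH 6  : 6
DUP     : 6 6
EQ      : 1
PUSH 0  : 1 0
SWAP    : 0 1
NEG     : 0 -1
SUB     : 1
PUSH 12 : 1 12
ADD     : 13
PUSH 11 : 13 11
OVER    : 13 11 13
PUSH -3 : 13 11 13 -3
OVER    : 13 11 13 -3 13
POP     : 13 11 13 -3
EQ      : 13 11 0
GT      : 13 1
OVER    : 13 1 13
DIV     : 13 0
POP     : 13
NEG     : -13

-13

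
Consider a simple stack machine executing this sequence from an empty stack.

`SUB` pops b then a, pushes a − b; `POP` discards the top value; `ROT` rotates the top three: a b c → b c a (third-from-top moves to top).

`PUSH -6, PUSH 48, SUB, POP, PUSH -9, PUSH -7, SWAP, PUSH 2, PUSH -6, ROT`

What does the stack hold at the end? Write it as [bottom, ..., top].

PUSH -6 -> -6
PUSH 48 -> -6 48
SUB     -> -54
POP     -> (empty)
PUSH -9 -> -9
PUSH -7 -> -9 -7
SWAP    -> -7 -9
PUSH 2  -> -7 -9 2
PUSH -6 -> -7 -9 2 -6
ROT     -> -7 2 -6 -9

[-7, 2, -6, -9]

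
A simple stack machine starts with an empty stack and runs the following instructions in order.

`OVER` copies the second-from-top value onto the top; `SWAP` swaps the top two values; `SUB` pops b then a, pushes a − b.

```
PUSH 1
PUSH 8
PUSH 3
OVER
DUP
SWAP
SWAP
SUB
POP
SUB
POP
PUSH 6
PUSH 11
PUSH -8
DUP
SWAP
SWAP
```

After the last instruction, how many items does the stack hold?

PUSH 1  -> 1
PUSH 8  -> 1 8
PUSH 3  -> 1 8 3
OVER    -> 1 8 3 8
DUP     -> 1 8 3 8 8
SWAP    -> 1 8 3 8 8
SWAP    -> 1 8 3 8 8
SUB     -> 1 8 3 0
POP     -> 1 8 3
SUB     -> 1 5
POP     -> 1
PUSH 6  -> 1 6
PUSH 11 -> 1 6 11
PUSH -8 -> 1 6 11 -8
DUP     -> 1 6 11 -8 -8
SWAP    -> 1 6 11 -8 -8
SWAP    -> 1 6 11 -8 -8

5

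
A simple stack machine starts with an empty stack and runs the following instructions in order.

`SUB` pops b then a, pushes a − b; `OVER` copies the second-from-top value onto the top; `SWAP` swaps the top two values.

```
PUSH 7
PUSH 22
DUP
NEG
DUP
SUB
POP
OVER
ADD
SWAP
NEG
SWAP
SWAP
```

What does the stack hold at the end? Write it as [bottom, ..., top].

PUSH 7   [7]
PUSH 22  [7, 22]
DUP      [7, 22, 22]
NEG      [7, 22, -22]
DUP      [7, 22, -22, -22]
SUB      [7, 22, 0]
POP      [7, 22]
OVER     [7, 22, 7]
ADD      [7, 29]
SWAP     [29, 7]
NEG      [29, -7]
SWAP     [-7, 29]
SWAP     [29, -7]

[29, -7]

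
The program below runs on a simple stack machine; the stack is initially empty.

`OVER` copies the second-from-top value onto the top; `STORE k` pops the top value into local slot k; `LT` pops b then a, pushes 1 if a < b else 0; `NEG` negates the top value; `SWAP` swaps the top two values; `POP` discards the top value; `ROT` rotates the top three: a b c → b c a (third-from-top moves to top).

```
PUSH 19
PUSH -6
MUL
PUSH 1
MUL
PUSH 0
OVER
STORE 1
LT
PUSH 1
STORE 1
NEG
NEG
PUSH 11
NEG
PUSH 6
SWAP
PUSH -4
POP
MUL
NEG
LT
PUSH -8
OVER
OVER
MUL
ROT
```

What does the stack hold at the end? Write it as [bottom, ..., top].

PUSH 19 : 19
PUSH -6 : 19 -6
MUL     : -114
PUSH 1  : -114 1
MUL     : -114
PUSH 0  : -114 0
OVER    : -114 0 -114
STORE 1 : -114 0
LT      : 1
PUSH 1  : 1 1
STORE 1 : 1
NEG     : -1
NEG     : 1
PUSH 11 : 1 11
NEG     : 1 -11
PUSH 6  : 1 -11 6
SWAP    : 1 6 -11
PUSH -4 : 1 6 -11 -4
POP     : 1 6 -11
MUL     : 1 -66
NEG     : 1 66
LT      : 1
PUSH -8 : 1 -8
OVER    : 1 -8 1
OVER    : 1 -8 1 -8
MUL     : 1 -8 -8
ROT     : -8 -8 1

[-8, -8, 1]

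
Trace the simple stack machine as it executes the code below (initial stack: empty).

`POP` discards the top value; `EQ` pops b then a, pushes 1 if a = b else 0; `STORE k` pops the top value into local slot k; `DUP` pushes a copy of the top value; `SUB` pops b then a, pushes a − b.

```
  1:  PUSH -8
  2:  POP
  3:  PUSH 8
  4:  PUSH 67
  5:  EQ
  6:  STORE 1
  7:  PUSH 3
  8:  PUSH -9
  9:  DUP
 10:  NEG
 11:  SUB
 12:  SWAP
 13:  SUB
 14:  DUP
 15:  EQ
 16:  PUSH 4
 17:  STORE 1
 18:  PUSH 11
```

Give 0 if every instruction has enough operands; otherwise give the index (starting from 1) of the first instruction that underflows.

0

PUSH -8 -> [-8]
POP     -> []
PUSH 8  -> [8]
PUSH 67 -> [8, 67]
EQ      -> [0]
STORE 1 -> []
PUSH 3  -> [3]
PUSH -9 -> [3, -9]
DUP     -> [3, -9, -9]
NEG     -> [3, -9, 9]
SUB     -> [3, -18]
SWAP    -> [-18, 3]
SUB     -> [-21]
DUP     -> [-21, -21]
EQ      -> [1]
PUSH 4  -> [1, 4]
STORE 1 -> [1]
PUSH 11 -> [1, 11]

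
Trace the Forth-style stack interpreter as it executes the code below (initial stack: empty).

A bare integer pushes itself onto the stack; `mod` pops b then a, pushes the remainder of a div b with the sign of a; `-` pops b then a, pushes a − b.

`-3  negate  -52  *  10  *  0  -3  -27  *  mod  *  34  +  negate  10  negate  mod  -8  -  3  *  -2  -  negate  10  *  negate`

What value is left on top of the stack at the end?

-3     -> [-3]
negate -> [3]
-52    -> [3, -52]
*      -> [-156]
10     -> [-156, 10]
*      -> [-1560]
0      -> [-1560, 0]
-3     -> [-1560, 0, -3]
-27    -> [-1560, 0, -3, -27]
*      -> [-1560, 0, 81]
mod    -> [-1560, 0]
*      -> [0]
34     -> [0, 34]
+      -> [34]
negate -> [-34]
10     -> [-34, 10]
negate -> [-34, -10]
mod    -> [-4]
-8     -> [-4, -8]
-      -> [4]
3      -> [4, 3]
*      -> [12]
-2     -> [12, -2]
-      -> [14]
negate -> [-14]
10     -> [-14, 10]
*      -> [-140]
negate -> [140]

140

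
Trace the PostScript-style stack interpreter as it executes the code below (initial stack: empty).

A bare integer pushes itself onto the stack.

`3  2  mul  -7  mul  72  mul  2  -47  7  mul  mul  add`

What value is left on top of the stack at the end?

3    3
2    3 2
mul  6
-7   6 -7
mul  -42
72   -42 72
mul  -3024
2    -3024 2
-47  -3024 2 -47
7    -3024 2 -47 7
mul  -3024 2 -329
mul  -3024 -658
add  -3682

-3682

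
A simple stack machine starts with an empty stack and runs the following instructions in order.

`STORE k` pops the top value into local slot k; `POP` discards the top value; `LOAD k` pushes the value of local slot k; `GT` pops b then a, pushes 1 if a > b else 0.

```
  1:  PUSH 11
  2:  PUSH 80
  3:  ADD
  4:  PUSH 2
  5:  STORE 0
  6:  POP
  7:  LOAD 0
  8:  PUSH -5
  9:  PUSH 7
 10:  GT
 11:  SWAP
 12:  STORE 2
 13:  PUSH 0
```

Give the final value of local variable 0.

2

PUSH 11 -> [11]
PUSH 80 -> [11, 80]
ADD     -> [91]
PUSH 2  -> [91, 2]
STORE 0 -> [91]
POP     -> []
LOAD 0  -> [2]
PUSH -5 -> [2, -5]
PUSH 7  -> [2, -5, 7]
GT      -> [2, 0]
SWAP    -> [0, 2]
STORE 2 -> [0]
PUSH 0  -> [0, 0]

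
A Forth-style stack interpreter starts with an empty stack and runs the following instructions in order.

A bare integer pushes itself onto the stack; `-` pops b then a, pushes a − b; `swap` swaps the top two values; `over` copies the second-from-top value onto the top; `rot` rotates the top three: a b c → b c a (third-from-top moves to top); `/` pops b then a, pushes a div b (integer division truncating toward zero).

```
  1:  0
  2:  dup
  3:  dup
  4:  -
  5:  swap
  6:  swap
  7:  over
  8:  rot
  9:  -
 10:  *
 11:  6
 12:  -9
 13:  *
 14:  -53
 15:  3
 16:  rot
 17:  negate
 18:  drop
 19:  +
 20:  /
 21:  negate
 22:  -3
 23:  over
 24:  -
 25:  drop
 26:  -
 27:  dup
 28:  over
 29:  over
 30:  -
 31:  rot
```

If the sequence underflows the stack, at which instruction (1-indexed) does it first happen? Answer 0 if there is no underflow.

0      → 0
dup    → 0 0
dup    → 0 0 0
-      → 0 0
swap   → 0 0
swap   → 0 0
over   → 0 0 0
rot    → 0 0 0
-      → 0 0
*      → 0
6      → 0 6
-9     → 0 6 -9
*      → 0 -54
-53    → 0 -54 -53
3      → 0 -54 -53 3
rot    → 0 -53 3 -54
negate → 0 -53 3 54
drop   → 0 -53 3
+      → 0 -50
/      → 0
negate → 0
-3     → 0 -3
over   → 0 -3 0
-      → 0 -3
drop   → 0
-  — needs 2 operands, stack has 1 → underflow

26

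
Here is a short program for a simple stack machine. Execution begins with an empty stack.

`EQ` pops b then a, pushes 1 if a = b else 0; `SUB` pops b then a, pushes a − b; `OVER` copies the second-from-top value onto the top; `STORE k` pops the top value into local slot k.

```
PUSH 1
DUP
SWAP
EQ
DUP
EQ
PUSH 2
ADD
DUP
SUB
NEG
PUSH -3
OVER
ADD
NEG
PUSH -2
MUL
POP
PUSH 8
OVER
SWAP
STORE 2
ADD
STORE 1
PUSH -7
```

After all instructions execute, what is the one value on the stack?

-7

PUSH 1  -> [1]
DUP     -> [1, 1]
SWAP    -> [1, 1]
EQ      -> [1]
DUP     -> [1, 1]
EQ      -> [1]
PUSH 2  -> [1, 2]
ADD     -> [3]
DUP     -> [3, 3]
SUB     -> [0]
NEG     -> [0]
PUSH -3 -> [0, -3]
OVER    -> [0, -3, 0]
ADD     -> [0, -3]
NEG     -> [0, 3]
PUSH -2 -> [0, 3, -2]
MUL     -> [0, -6]
POP     -> [0]
PUSH 8  -> [0, 8]
OVER    -> [0, 8, 0]
SWAP    -> [0, 0, 8]
STORE 2 -> [0, 0]
ADD     -> [0]
STORE 1 -> []
PUSH -7 -> [-7]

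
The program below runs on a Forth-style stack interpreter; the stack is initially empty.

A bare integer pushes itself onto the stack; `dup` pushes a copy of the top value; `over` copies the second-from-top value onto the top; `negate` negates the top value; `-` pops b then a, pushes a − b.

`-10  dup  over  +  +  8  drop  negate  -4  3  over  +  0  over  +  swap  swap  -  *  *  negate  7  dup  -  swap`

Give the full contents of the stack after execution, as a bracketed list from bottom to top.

[0, 0]

-10     [-10]
dup     [-10, -10]
over    [-10, -10, -10]
+       [-10, -20]
+       [-30]
8       [-30, 8]
drop    [-30]
negate  [30]
-4      [30, -4]
3       [30, -4, 3]
over    [30, -4, 3, -4]
+       [30, -4, -1]
0       [30, -4, -1, 0]
over    [30, -4, -1, 0, -1]
+       [30, -4, -1, -1]
swap    [30, -4, -1, -1]
swap    [30, -4, -1, -1]
-       [30, -4, 0]
*       [30, 0]
*       [0]
negate  [0]
7       [0, 7]
dup     [0, 7, 7]
-       [0, 0]
swap    [0, 0]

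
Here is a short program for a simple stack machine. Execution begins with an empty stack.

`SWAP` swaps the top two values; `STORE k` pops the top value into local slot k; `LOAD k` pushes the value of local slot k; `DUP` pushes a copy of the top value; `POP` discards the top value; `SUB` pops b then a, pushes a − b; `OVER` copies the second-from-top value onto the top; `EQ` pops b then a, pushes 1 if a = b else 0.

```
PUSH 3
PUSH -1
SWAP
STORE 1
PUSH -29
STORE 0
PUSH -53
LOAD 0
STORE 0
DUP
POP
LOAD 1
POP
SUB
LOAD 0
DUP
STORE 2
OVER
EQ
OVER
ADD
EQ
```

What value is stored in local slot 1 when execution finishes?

PUSH 3    [3]
PUSH -1   [3, -1]
SWAP      [-1, 3]
STORE 1   [-1]
PUSH -29  [-1, -29]
STORE 0   [-1]
PUSH -53  [-1, -53]
LOAD 0    [-1, -53, -29]
STORE 0   [-1, -53]
DUP       [-1, -53, -53]
POP       [-1, -53]
LOAD 1    [-1, -53, 3]
POP       [-1, -53]
SUB       [52]
LOAD 0    [52, -29]
DUP       [52, -29, -29]
STORE 2   [52, -29]
OVER      [52, -29, 52]
EQ        [52, 0]
OVER      [52, 0, 52]
ADD       [52, 52]
EQ        [1]

3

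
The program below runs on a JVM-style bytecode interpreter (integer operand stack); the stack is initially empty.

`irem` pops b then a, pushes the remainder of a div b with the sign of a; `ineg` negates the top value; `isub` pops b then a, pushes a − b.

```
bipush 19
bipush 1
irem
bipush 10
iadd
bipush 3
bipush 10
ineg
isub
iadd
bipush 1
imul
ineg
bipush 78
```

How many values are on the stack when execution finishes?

bipush 19 → 19
bipush 1  → 19 1
irem      → 0
bipush 10 → 0 10
iadd      → 10
bipush 3  → 10 3
bipush 10 → 10 3 10
ineg      → 10 3 -10
isub      → 10 13
iadd      → 23
bipush 1  → 23 1
imul      → 23
ineg      → -23
bipush 78 → -23 78

2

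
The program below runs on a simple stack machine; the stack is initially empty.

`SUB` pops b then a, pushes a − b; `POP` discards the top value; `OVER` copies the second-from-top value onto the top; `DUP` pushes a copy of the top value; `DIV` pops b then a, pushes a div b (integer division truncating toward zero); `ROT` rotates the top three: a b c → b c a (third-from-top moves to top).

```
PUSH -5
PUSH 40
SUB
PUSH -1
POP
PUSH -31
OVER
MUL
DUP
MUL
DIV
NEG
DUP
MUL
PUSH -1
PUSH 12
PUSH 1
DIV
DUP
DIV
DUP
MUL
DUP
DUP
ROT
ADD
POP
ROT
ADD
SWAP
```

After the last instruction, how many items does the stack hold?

PUSH -5   [-5]
PUSH 40   [-5, 40]
SUB       [-45]
PUSH -1   [-45, -1]
POP       [-45]
PUSH -31  [-45, -31]
OVER      [-45, -31, -45]
MUL       [-45, 1395]
DUP       [-45, 1395, 1395]
MUL       [-45, 1946025]
DIV       [0]
NEG       [0]
DUP       [0, 0]
MUL       [0]
PUSH -1   [0, -1]
PUSH 12   [0, -1, 12]
PUSH 1    [0, -1, 12, 1]
DIV       [0, -1, 12]
DUP       [0, -1, 12, 12]
DIV       [0, -1, 1]
DUP       [0, -1, 1, 1]
MUL       [0, -1, 1]
DUP       [0, -1, 1, 1]
DUP       [0, -1, 1, 1, 1]
ROT       [0, -1, 1, 1, 1]
ADD       [0, -1, 1, 2]
POP       [0, -1, 1]
ROT       [-1, 1, 0]
ADD       [-1, 1]
SWAP      [1, -1]

2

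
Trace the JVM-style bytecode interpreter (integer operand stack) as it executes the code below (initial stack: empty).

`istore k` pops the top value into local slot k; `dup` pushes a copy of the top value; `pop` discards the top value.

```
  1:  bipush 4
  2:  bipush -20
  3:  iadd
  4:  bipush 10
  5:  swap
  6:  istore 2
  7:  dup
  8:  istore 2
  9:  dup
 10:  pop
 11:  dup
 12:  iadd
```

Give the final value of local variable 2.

bipush 4   : [4]
bipush -20 : [4, -20]
iadd       : [-16]
bipush 10  : [-16, 10]
swap       : [10, -16]
istore 2   : [10]
dup        : [10, 10]
istore 2   : [10]
dup        : [10, 10]
pop        : [10]
dup        : [10, 10]
iadd       : [20]

10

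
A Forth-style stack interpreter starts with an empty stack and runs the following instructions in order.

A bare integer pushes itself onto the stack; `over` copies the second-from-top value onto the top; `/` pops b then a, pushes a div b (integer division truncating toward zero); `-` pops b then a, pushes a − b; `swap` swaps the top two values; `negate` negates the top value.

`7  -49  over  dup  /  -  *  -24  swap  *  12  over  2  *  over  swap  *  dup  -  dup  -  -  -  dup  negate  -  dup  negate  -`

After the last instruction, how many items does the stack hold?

1

7      -> 7
-49    -> 7 -49
over   -> 7 -49 7
dup    -> 7 -49 7 7
/      -> 7 -49 1
-      -> 7 -50
*      -> -350
-24    -> -350 -24
swap   -> -24 -350
*      -> 8400
12     -> 8400 12
over   -> 8400 12 8400
2      -> 8400 12 8400 2
*      -> 8400 12 16800
over   -> 8400 12 16800 12
swap   -> 8400 12 12 16800
*      -> 8400 12 201600
dup    -> 8400 12 201600 201600
-      -> 8400 12 0
dup    -> 8400 12 0 0
-      -> 8400 12 0
-      -> 8400 12
-      -> 8388
dup    -> 8388 8388
negate -> 8388 -8388
-      -> 16776
dup    -> 16776 16776
negate -> 16776 -16776
-      -> 33552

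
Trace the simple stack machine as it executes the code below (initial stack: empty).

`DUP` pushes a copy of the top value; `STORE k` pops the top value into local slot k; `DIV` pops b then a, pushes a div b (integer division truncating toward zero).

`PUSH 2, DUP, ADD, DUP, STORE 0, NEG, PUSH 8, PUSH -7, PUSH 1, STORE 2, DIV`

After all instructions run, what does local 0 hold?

4

PUSH 2  : [2]
DUP     : [2, 2]
ADD     : [4]
DUP     : [4, 4]
STORE 0 : [4]
NEG     : [-4]
PUSH 8  : [-4, 8]
PUSH -7 : [-4, 8, -7]
PUSH 1  : [-4, 8, -7, 1]
STORE 2 : [-4, 8, -7]
DIV     : [-4, -1]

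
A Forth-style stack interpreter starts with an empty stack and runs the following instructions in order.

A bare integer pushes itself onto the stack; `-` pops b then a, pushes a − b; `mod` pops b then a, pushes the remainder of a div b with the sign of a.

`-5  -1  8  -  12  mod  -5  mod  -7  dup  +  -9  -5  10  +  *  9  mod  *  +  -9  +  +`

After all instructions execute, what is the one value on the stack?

-18

-5  : [-5]
-1  : [-5, -1]
8   : [-5, -1, 8]
-   : [-5, -9]
12  : [-5, -9, 12]
mod : [-5, -9]
-5  : [-5, -9, -5]
mod : [-5, -4]
-7  : [-5, -4, -7]
dup : [-5, -4, -7, -7]
+   : [-5, -4, -14]
-9  : [-5, -4, -14, -9]
-5  : [-5, -4, -14, -9, -5]
10  : [-5, -4, -14, -9, -5, 10]
+   : [-5, -4, -14, -9, 5]
*   : [-5, -4, -14, -45]
9   : [-5, -4, -14, -45, 9]
mod : [-5, -4, -14, 0]
*   : [-5, -4, 0]
+   : [-5, -4]
-9  : [-5, -4, -9]
+   : [-5, -13]
+   : [-18]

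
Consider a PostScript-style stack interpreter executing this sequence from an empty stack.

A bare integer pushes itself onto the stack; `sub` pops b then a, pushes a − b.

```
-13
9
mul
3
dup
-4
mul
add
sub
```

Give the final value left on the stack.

-108

-13 : -13
9   : -13 9
mul : -117
3   : -117 3
dup : -117 3 3
-4  : -117 3 3 -4
mul : -117 3 -12
add : -117 -9
sub : -108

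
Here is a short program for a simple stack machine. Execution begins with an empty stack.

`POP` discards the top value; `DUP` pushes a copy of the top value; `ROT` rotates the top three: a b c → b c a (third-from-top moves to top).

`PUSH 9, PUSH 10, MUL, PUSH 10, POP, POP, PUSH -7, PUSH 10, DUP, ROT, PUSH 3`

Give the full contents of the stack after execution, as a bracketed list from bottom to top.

[10, 10, -7, 3]

PUSH 9  → 9
PUSH 10 → 9 10
MUL     → 90
PUSH 10 → 90 10
POP     → 90
POP     → (empty)
PUSH -7 → -7
PUSH 10 → -7 10
DUP     → -7 10 10
ROT     → 10 10 -7
PUSH 3  → 10 10 -7 3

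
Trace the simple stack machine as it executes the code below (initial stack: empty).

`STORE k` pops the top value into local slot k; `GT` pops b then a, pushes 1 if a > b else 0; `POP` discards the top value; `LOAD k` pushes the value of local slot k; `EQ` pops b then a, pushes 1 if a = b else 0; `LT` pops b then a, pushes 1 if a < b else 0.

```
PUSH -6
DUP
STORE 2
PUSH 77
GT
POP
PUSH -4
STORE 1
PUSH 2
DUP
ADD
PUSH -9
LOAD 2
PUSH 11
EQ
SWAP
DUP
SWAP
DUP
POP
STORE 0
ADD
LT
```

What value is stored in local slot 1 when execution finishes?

PUSH -6  [-6]
DUP      [-6, -6]
STORE 2  [-6]
PUSH 77  [-6, 77]
GT       [0]
POP      []
PUSH -4  [-4]
STORE 1  []
PUSH 2   [2]
DUP      [2, 2]
ADD      [4]
PUSH -9  [4, -9]
LOAD 2   [4, -9, -6]
PUSH 11  [4, -9, -6, 11]
EQ       [4, -9, 0]
SWAP     [4, 0, -9]
DUP      [4, 0, -9, -9]
SWAP     [4, 0, -9, -9]
DUP      [4, 0, -9, -9, -9]
POP      [4, 0, -9, -9]
STORE 0  [4, 0, -9]
ADD      [4, -9]
LT       [0]

-4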